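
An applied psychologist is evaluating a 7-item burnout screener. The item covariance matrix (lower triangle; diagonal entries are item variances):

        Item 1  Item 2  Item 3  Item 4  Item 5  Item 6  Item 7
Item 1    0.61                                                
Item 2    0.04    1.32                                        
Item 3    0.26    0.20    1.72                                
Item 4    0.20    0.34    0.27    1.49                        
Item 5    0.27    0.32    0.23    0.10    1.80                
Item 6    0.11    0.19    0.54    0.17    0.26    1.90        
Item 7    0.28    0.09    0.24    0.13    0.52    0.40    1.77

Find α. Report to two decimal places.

Σσᵢ² = 0.61 + 1.32 + 1.72 + 1.49 + 1.80 + 1.90 + 1.77 = 10.61
Sum of the distinct covariances = 5.16
σ²_T = 10.61 + 2 × 5.16 = 20.93
α = (k/(k−1))·(1 − Σσᵢ²/σ²_T) = (7/6)·(1 − 10.61/20.93) = 0.58

α = 0.58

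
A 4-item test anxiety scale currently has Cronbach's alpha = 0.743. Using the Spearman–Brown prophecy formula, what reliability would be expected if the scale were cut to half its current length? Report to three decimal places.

Length factor m = 1/2
α' = m·α / (1 − (1−m)·α)
   = 1/2 × 0.743 / (1 − (1 − 1/2) × 0.743)
   = 0.3715 / 0.6285 = 0.591

predicted reliability = 0.591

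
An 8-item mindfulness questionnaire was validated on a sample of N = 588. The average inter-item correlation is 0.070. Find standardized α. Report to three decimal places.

α = 0.376

Standardized α = k·r̄ / (1 + (k−1)·r̄) = 8 × 0.070 / (1 + 7 × 0.070)
  = 0.5600 / 1.4900 = 0.376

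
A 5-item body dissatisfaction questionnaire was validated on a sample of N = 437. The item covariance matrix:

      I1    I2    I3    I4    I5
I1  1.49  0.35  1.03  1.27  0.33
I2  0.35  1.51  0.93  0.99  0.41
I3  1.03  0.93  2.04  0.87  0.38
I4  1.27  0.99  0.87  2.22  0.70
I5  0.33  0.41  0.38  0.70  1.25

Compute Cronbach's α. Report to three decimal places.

Σσ²ᵢ = 1.49 + 1.51 + 2.04 + 2.22 + 1.25 = 8.51
Σ_{i<j} σ_ij = 7.26
total variance = 8.51 + 2 × 7.26 = 23.03
α = (k/(k−1))·(1 − Σσ²ᵢ/total variance) = (5/4)·(1 − 8.51/23.03) = 0.788

Cronbach's α = 0.788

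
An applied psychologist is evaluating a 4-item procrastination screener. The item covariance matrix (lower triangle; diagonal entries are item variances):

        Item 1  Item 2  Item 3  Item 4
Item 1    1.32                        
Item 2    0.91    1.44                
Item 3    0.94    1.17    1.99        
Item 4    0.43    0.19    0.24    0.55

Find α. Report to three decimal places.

ΣVar(i) = 1.32 + 1.44 + 1.99 + 0.55 = 5.30
Sum of off-diagonal covariances = 3.88
Var(T) = 5.30 + 2 × 3.88 = 13.06
α = (k/(k−1))·(1 − ΣVar(i)/Var(T)) = (4/3)·(1 − 5.30/13.06) = 0.792

α = 0.792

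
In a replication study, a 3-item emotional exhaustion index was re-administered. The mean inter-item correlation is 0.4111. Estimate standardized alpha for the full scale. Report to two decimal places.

Standardized α = k·r̄ / (1 + (k−1)·r̄) = 3 × 0.4111 / (1 + 2 × 0.4111)
  = 1.2333 / 1.8222 = 0.68

α = 0.68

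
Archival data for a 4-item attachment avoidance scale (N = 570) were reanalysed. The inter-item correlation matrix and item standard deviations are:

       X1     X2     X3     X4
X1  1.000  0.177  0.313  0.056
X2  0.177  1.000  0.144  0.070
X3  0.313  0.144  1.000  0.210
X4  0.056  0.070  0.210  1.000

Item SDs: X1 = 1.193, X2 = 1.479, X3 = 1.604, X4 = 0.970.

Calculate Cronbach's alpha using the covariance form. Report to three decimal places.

α = 0.438

Σσ²ᵢ = 1.193² + 1.479² + 1.604² + 0.970² = 7.1244
Covariances σ_ij = r_ij · s_i · s_j:
  σ(X1,X2) = 0.177 × 1.193 × 1.479 = 0.3123
  σ(X1,X3) = 0.313 × 1.193 × 1.604 = 0.5989
  σ(X1,X4) = 0.056 × 1.193 × 0.970 = 0.0648
  σ(X2,X3) = 0.144 × 1.479 × 1.604 = 0.3416
  σ(X2,X4) = 0.070 × 1.479 × 0.970 = 0.1004
  σ(X3,X4) = 0.210 × 1.604 × 0.970 = 0.3267
σ²_T = Σσ²ᵢ + 2·Σσ_ij = 7.1244 + 2 × 1.7447 = 10.6138
α = (4/3)·(1 − 7.1244/10.6138) = 0.438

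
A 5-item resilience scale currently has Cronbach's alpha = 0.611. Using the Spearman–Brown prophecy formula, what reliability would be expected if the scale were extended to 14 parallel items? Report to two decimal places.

Length factor m = 14/5 = 2.8000
α' = m·α / (1 + (m−1)·α)
   = 14/5 × 0.611 / (1 + (14/5 − 1) × 0.611)
   = 1.7108 / 2.0998 = 0.81

predicted reliability = 0.81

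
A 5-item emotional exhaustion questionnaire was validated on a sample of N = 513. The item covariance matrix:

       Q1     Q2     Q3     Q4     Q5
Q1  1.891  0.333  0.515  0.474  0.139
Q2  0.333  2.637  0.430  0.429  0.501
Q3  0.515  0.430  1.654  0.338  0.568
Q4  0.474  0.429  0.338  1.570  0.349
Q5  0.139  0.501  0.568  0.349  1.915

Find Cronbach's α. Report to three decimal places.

α = 0.572

sum of item variances = 1.891 + 2.637 + 1.654 + 1.570 + 1.915 = 9.667
Sum of off-diagonal covariances = 4.076
σ²_total = 9.667 + 2 × 4.076 = 17.819
α = (k/(k−1))·(1 − sum of item variances/σ²_total) = (5/4)·(1 − 9.667/17.819) = 0.572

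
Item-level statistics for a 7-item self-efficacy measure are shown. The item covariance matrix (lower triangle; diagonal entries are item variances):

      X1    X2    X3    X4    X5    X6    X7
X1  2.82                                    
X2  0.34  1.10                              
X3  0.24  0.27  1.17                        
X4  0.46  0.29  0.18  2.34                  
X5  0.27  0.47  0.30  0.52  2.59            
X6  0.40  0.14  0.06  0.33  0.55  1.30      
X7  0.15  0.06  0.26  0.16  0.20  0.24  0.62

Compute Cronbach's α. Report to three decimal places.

Cronbach's α = 0.579

Σσᵢ² = 2.82 + 1.10 + 1.17 + 2.34 + 2.59 + 1.30 + 0.62 = 11.94
Sum of the distinct covariances = 5.89
σ²_T = 11.94 + 2 × 5.89 = 23.72
α = (k/(k−1))·(1 − Σσᵢ²/σ²_T) = (7/6)·(1 − 11.94/23.72) = 0.579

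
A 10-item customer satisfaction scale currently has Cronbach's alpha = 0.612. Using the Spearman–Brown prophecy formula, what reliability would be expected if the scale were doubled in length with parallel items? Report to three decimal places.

predicted reliability = 0.759

Length factor m = 2
α' = m·α / (1 + (m−1)·α)
   = 2 × 0.612 / (1 + (2 − 1) × 0.612)
   = 1.2240 / 1.6120 = 0.759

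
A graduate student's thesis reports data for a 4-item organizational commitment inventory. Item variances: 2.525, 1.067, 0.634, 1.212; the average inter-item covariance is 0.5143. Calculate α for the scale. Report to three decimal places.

Σσ²ᵢ = 2.525 + 1.067 + 0.634 + 1.212 = 5.438
Sum of the 6 distinct covariances = 6 × 0.5143 = 3.0858
σ²_T = Σσ²ᵢ + 2·Σcov = 5.438 + 2 × 3.0858 = 11.6096
α = (4/3)·(1 − 5.438/11.6096) = 0.709

α = 0.709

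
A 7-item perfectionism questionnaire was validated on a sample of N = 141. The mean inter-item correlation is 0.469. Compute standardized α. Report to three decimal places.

Standardized α = k·r̄ / (1 + (k−1)·r̄) = 7 × 0.469 / (1 + 6 × 0.469)
  = 3.2830 / 3.8140 = 0.861

α = 0.861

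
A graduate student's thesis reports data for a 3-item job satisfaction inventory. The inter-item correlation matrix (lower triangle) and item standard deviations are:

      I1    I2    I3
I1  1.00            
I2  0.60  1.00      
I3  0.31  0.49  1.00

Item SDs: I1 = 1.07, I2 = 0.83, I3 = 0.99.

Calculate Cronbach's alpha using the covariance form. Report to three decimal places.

Cronbach's alpha = 0.710

Σσ²ᵢ = 1.07² + 0.83² + 0.99² = 2.8139
Covariances σ_ij = r_ij · s_i · s_j:
  σ(I1,I2) = 0.60 × 1.07 × 0.83 = 0.5329
  σ(I1,I3) = 0.31 × 1.07 × 0.99 = 0.3284
  σ(I2,I3) = 0.49 × 0.83 × 0.99 = 0.4026
σ²_T = Σσ²ᵢ + 2·Σσ_ij = 2.8139 + 2 × 1.2639 = 5.3417
α = (3/2)·(1 − 2.8139/5.3417) = 0.710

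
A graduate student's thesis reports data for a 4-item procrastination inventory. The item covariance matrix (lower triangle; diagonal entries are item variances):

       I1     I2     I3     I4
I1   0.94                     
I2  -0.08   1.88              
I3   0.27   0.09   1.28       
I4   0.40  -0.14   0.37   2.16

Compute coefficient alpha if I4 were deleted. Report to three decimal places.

α = 0.180

Remaining items: I1, I2, I3 (k = 3).
ΣVar(i) = 0.94 + 1.88 + 1.28 = 4.10
σ²_T = 4.10 + 2 × 0.28 = 4.66
α (item deleted) = (3/2)·(1 − 4.10/4.66) = 0.180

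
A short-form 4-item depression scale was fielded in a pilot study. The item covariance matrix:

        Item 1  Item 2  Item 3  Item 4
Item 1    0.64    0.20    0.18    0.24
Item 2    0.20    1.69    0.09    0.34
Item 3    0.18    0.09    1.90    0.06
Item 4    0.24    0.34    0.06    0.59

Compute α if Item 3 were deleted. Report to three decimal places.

Remaining items: Item 1, Item 2, Item 4 (k = 3).
ΣVar(i) = 0.64 + 1.69 + 0.59 = 2.92
total variance = 2.92 + 2 × 0.78 = 4.48
α (item deleted) = (3/2)·(1 − 2.92/4.48) = 0.522

α = 0.522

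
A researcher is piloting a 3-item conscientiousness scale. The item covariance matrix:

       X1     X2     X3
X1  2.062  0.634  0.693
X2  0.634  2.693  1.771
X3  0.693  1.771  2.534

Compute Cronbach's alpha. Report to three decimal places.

Cronbach's alpha = 0.689

Σσᵢ² = 2.062 + 2.693 + 2.534 = 7.289
Sum of the distinct covariances = 3.098
total variance = 7.289 + 2 × 3.098 = 13.485
α = (k/(k−1))·(1 − Σσᵢ²/total variance) = (3/2)·(1 − 7.289/13.485) = 0.689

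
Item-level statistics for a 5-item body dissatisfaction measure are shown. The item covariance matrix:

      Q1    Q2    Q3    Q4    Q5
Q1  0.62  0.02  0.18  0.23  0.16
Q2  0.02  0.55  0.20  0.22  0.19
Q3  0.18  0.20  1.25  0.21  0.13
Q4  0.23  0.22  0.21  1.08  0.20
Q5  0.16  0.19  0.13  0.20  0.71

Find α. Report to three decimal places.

α = 0.566

ΣVar(i) = 0.62 + 0.55 + 1.25 + 1.08 + 0.71 = 4.21
Sum of the distinct covariances = 1.74
σ²_total = 4.21 + 2 × 1.74 = 7.69
α = (k/(k−1))·(1 − ΣVar(i)/σ²_total) = (5/4)·(1 − 4.21/7.69) = 0.566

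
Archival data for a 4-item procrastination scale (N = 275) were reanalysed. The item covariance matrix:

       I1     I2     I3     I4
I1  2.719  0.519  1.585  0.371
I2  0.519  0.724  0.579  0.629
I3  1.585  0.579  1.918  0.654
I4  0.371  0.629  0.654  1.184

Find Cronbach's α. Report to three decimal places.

Cronbach's α = 0.760

sum of item variances = 2.719 + 0.724 + 1.918 + 1.184 = 6.545
Sum of off-diagonal covariances = 4.337
σ²_total = 6.545 + 2 × 4.337 = 15.219
α = (k/(k−1))·(1 − sum of item variances/σ²_total) = (4/3)·(1 − 6.545/15.219) = 0.760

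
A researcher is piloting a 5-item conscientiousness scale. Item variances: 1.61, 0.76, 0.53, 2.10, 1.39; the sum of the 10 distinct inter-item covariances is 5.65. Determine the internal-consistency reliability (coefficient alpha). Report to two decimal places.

Σσᵢ² = 1.61 + 0.76 + 0.53 + 2.10 + 1.39 = 6.39
Sum of distinct covariances = 5.65
total variance = Σσᵢ² + 2·Σcov = 6.39 + 2 × 5.65 = 17.69
α = (5/4)·(1 − 6.39/17.69) = 0.80

coefficient alpha = 0.80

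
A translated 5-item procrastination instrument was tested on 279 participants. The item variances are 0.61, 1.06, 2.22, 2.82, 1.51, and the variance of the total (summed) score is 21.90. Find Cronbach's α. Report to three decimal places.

α = 0.781

sum of item variances = 0.61 + 1.06 + 2.22 + 2.82 + 1.51 = 8.22
α = (k/(k−1))·(1 − sum of item variances/total variance) = (5/4)·(1 − 8.22/21.90) = 0.781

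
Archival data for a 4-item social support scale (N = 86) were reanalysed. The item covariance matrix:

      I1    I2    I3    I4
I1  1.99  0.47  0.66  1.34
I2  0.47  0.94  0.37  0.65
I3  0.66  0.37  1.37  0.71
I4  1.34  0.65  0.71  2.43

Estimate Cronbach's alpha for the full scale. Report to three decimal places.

sum of item variances = 1.99 + 0.94 + 1.37 + 2.43 = 6.73
Sum of off-diagonal covariances = 4.20
σ²_T = 6.73 + 2 × 4.20 = 15.13
α = (k/(k−1))·(1 − sum of item variances/σ²_T) = (4/3)·(1 − 6.73/15.13) = 0.740

Cronbach's alpha = 0.740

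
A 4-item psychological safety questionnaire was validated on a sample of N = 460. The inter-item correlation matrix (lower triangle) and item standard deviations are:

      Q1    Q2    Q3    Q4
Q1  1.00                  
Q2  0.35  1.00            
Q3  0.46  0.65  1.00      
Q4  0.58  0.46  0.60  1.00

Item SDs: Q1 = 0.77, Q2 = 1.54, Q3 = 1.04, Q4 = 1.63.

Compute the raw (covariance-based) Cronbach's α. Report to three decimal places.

Σσ²ᵢ = 0.77² + 1.54² + 1.04² + 1.63² = 6.7030
Covariances σ_ij = r_ij · s_i · s_j:
  σ(Q1,Q2) = 0.35 × 0.77 × 1.54 = 0.4150
  σ(Q1,Q3) = 0.46 × 0.77 × 1.04 = 0.3684
  σ(Q1,Q4) = 0.58 × 0.77 × 1.63 = 0.7280
  σ(Q2,Q3) = 0.65 × 1.54 × 1.04 = 1.0410
  σ(Q2,Q4) = 0.46 × 1.54 × 1.63 = 1.1547
  σ(Q3,Q4) = 0.60 × 1.04 × 1.63 = 1.0171
σ²_T = Σσ²ᵢ + 2·Σσ_ij = 6.7030 + 2 × 4.7242 = 16.1514
α = (4/3)·(1 − 6.7030/16.1514) = 0.780

Cronbach's α = 0.780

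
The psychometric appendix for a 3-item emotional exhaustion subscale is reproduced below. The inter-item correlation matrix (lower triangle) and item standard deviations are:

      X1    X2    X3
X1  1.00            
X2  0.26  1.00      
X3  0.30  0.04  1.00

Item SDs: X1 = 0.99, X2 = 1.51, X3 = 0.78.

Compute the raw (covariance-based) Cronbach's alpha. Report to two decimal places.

Σσ²ᵢ = 0.99² + 1.51² + 0.78² = 3.8686
Covariances σ_ij = r_ij · s_i · s_j:
  σ(X1,X2) = 0.26 × 0.99 × 1.51 = 0.3887
  σ(X1,X3) = 0.30 × 0.99 × 0.78 = 0.2317
  σ(X2,X3) = 0.04 × 1.51 × 0.78 = 0.0471
σ²_T = Σσ²ᵢ + 2·Σσ_ij = 3.8686 + 2 × 0.6675 = 5.2036
α = (3/2)·(1 − 3.8686/5.2036) = 0.38

Cronbach's alpha = 0.38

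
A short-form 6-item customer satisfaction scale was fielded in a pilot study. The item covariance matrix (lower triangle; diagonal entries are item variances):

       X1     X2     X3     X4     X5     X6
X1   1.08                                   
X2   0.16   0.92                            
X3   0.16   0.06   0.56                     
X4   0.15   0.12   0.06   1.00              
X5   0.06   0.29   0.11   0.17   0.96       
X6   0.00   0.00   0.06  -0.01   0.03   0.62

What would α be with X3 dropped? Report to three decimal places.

Remaining items: X1, X2, X4, X5, X6 (k = 5).
Σσ²ᵢ = 1.08 + 0.92 + 1.00 + 0.96 + 0.62 = 4.58
total variance = 4.58 + 2 × 0.97 = 6.52
α (item deleted) = (5/4)·(1 − 4.58/6.52) = 0.372

α = 0.372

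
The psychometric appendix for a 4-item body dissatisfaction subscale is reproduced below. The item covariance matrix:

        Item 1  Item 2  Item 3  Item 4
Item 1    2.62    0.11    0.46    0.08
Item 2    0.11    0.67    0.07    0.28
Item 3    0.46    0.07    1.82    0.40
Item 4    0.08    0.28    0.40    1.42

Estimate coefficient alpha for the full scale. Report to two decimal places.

ΣVar(i) = 2.62 + 0.67 + 1.82 + 1.42 = 6.53
Sum of the distinct covariances = 1.40
Var(T) = 6.53 + 2 × 1.40 = 9.33
α = (k/(k−1))·(1 − ΣVar(i)/Var(T)) = (4/3)·(1 − 6.53/9.33) = 0.40

coefficient alpha = 0.40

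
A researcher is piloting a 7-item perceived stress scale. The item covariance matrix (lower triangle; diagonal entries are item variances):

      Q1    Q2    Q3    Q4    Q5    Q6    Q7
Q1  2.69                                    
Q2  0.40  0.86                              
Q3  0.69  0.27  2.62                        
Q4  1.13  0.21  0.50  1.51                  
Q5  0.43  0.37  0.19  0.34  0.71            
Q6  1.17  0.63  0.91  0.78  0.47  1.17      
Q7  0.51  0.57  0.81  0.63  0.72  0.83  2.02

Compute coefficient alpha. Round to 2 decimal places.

Σσᵢ² = 2.69 + 0.86 + 2.62 + 1.51 + 0.71 + 1.17 + 2.02 = 11.58
Sum of off-diagonal covariances = 12.56
total variance = 11.58 + 2 × 12.56 = 36.70
α = (k/(k−1))·(1 − Σσᵢ²/total variance) = (7/6)·(1 − 11.58/36.70) = 0.80

α = 0.80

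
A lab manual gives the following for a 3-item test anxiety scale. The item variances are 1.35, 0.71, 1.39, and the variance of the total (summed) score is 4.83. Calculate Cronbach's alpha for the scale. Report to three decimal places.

ΣVar(i) = 1.35 + 0.71 + 1.39 = 3.45
α = (k/(k−1))·(1 − ΣVar(i)/Var(T)) = (3/2)·(1 − 3.45/4.83) = 0.429

Cronbach's alpha = 0.429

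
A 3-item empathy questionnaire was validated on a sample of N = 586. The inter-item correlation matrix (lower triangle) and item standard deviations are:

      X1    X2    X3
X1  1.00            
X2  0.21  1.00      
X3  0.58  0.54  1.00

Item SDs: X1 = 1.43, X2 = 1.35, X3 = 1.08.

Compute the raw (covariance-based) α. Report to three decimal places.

α = 0.680

Σσ²ᵢ = 1.43² + 1.35² + 1.08² = 5.0338
Covariances σ_ij = r_ij · s_i · s_j:
  σ(X1,X2) = 0.21 × 1.43 × 1.35 = 0.4054
  σ(X1,X3) = 0.58 × 1.43 × 1.08 = 0.8958
  σ(X2,X3) = 0.54 × 1.35 × 1.08 = 0.7873
σ²_T = Σσ²ᵢ + 2·Σσ_ij = 5.0338 + 2 × 2.0885 = 9.2108
α = (3/2)·(1 − 5.0338/9.2108) = 0.680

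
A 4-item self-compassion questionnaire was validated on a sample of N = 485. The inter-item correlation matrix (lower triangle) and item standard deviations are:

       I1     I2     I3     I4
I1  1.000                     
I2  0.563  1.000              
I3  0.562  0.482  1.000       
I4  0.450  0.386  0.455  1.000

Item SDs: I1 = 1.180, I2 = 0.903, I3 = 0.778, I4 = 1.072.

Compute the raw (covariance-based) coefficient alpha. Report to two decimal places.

α = 0.78

Σσ²ᵢ = 1.180² + 0.903² + 0.778² + 1.072² = 3.9623
Covariances σ_ij = r_ij · s_i · s_j:
  σ(I1,I2) = 0.563 × 1.180 × 0.903 = 0.5999
  σ(I1,I3) = 0.562 × 1.180 × 0.778 = 0.5159
  σ(I1,I4) = 0.450 × 1.180 × 1.072 = 0.5692
  σ(I2,I3) = 0.482 × 0.903 × 0.778 = 0.3386
  σ(I2,I4) = 0.386 × 0.903 × 1.072 = 0.3737
  σ(I3,I4) = 0.455 × 0.778 × 1.072 = 0.3795
σ²_T = Σσ²ᵢ + 2·Σσ_ij = 3.9623 + 2 × 2.7768 = 9.5159
α = (4/3)·(1 − 3.9623/9.5159) = 0.78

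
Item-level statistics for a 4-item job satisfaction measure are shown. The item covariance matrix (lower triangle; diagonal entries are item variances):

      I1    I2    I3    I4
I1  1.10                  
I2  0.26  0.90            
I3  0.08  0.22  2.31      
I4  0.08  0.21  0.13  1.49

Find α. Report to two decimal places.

ΣVar(i) = 1.10 + 0.90 + 2.31 + 1.49 = 5.80
Sum of the distinct covariances = 0.98
total variance = 5.80 + 2 × 0.98 = 7.76
α = (k/(k−1))·(1 − ΣVar(i)/total variance) = (4/3)·(1 − 5.80/7.76) = 0.34

α = 0.34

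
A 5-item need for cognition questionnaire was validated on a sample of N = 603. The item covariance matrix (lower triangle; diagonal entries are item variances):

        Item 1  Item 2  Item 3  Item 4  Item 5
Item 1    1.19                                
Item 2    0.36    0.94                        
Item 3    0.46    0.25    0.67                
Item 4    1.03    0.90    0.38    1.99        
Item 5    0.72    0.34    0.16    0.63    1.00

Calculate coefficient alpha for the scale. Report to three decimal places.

α = 0.805

Σσᵢ² = 1.19 + 0.94 + 0.67 + 1.99 + 1.00 = 5.79
Sum of the distinct covariances = 5.23
σ²_T = 5.79 + 2 × 5.23 = 16.25
α = (k/(k−1))·(1 − Σσᵢ²/σ²_T) = (5/4)·(1 − 5.79/16.25) = 0.805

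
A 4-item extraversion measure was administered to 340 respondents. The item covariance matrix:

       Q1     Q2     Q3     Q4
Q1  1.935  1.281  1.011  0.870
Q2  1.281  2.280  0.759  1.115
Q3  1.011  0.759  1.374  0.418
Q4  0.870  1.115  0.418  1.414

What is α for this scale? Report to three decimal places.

α = 0.812

sum of item variances = 1.935 + 2.280 + 1.374 + 1.414 = 7.003
Sum of the distinct covariances = 5.454
total variance = 7.003 + 2 × 5.454 = 17.911
α = (k/(k−1))·(1 − sum of item variances/total variance) = (4/3)·(1 − 7.003/17.911) = 0.812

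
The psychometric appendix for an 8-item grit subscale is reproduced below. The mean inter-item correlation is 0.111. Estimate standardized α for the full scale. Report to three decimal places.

Standardized α = k·r̄ / (1 + (k−1)·r̄) = 8 × 0.111 / (1 + 7 × 0.111)
  = 0.8880 / 1.7770 = 0.500

α = 0.500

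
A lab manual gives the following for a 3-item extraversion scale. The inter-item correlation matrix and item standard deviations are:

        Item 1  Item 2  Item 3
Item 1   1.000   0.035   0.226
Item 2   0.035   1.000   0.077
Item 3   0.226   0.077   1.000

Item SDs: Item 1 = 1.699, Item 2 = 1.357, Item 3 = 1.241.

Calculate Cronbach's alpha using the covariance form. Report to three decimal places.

Cronbach's alpha = 0.270

Σσ²ᵢ = 1.699² + 1.357² + 1.241² = 6.2681
Covariances σ_ij = r_ij · s_i · s_j:
  σ(Item 1,Item 2) = 0.035 × 1.699 × 1.357 = 0.0807
  σ(Item 1,Item 3) = 0.226 × 1.699 × 1.241 = 0.4765
  σ(Item 2,Item 3) = 0.077 × 1.357 × 1.241 = 0.1297
σ²_T = Σσ²ᵢ + 2·Σσ_ij = 6.2681 + 2 × 0.6869 = 7.6419
α = (3/2)·(1 − 6.2681/7.6419) = 0.270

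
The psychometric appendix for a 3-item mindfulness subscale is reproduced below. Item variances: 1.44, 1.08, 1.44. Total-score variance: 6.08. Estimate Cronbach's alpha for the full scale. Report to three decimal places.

α = 0.523

sum of item variances = 1.44 + 1.08 + 1.44 = 3.96
α = (k/(k−1))·(1 − sum of item variances/σ²_total) = (3/2)·(1 − 3.96/6.08) = 0.523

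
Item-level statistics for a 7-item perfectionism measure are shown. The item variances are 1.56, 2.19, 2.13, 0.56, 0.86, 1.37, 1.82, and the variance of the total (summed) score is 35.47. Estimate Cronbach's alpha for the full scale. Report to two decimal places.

ΣVar(i) = 1.56 + 2.19 + 2.13 + 0.56 + 0.86 + 1.37 + 1.82 = 10.49
α = (k/(k−1))·(1 − ΣVar(i)/σ²_total) = (7/6)·(1 − 10.49/35.47) = 0.82

Cronbach's alpha = 0.82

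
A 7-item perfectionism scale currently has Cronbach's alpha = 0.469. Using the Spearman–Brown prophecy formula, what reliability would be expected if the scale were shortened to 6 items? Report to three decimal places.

predicted reliability = 0.431

Length factor m = 6/7 = 0.8571
α' = m·α / (1 − (1−m)·α)
   = 6/7 × 0.469 / (1 − (1 − 6/7) × 0.469)
   = 0.4020 / 0.9330 = 0.431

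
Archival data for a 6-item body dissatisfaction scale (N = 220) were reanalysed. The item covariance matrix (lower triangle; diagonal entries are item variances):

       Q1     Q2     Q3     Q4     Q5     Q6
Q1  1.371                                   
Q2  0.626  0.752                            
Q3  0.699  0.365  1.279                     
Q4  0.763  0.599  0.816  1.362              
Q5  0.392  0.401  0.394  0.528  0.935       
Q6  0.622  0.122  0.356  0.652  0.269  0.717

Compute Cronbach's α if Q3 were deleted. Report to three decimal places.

Cronbach's α = 0.824

Remaining items: Q1, Q2, Q4, Q5, Q6 (k = 5).
ΣVar(i) = 1.371 + 0.752 + 1.362 + 0.935 + 0.717 = 5.137
total variance = 5.137 + 2 × 4.974 = 15.085
α (item deleted) = (5/4)·(1 − 5.137/15.085) = 0.824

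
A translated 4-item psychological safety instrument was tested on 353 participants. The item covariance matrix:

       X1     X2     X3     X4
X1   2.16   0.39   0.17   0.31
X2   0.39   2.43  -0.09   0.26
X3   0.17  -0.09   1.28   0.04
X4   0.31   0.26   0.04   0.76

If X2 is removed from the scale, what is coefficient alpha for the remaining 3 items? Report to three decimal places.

coefficient alpha = 0.298

Remaining items: X1, X3, X4 (k = 3).
Σσ²ᵢ = 2.16 + 1.28 + 0.76 = 4.20
total variance = 4.20 + 2 × 0.52 = 5.24
α (item deleted) = (3/2)·(1 − 4.20/5.24) = 0.298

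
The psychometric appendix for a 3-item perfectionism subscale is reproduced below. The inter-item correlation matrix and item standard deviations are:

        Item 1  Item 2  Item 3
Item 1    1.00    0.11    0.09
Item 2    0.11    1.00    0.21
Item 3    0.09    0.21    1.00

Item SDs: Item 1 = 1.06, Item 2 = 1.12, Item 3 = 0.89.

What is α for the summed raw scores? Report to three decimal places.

α = 0.317

Σσ²ᵢ = 1.06² + 1.12² + 0.89² = 3.1701
Covariances σ_ij = r_ij · s_i · s_j:
  σ(Item 1,Item 2) = 0.11 × 1.06 × 1.12 = 0.1306
  σ(Item 1,Item 3) = 0.09 × 1.06 × 0.89 = 0.0849
  σ(Item 2,Item 3) = 0.21 × 1.12 × 0.89 = 0.2093
σ²_T = Σσ²ᵢ + 2·Σσ_ij = 3.1701 + 2 × 0.4248 = 4.0197
α = (3/2)·(1 − 3.1701/4.0197) = 0.317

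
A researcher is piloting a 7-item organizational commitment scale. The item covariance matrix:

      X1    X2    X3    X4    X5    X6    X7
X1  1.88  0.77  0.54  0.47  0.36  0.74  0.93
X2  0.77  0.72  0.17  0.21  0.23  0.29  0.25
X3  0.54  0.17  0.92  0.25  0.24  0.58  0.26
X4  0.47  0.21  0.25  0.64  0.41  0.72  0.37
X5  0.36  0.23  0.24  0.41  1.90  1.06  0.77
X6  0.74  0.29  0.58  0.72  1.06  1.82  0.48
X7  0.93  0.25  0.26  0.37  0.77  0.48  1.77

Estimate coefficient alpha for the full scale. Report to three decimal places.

sum of item variances = 1.88 + 0.72 + 0.92 + 0.64 + 1.90 + 1.82 + 1.77 = 9.65
Sum of off-diagonal covariances = 10.10
Var(T) = 9.65 + 2 × 10.10 = 29.85
α = (k/(k−1))·(1 − sum of item variances/Var(T)) = (7/6)·(1 − 9.65/29.85) = 0.790

coefficient alpha = 0.790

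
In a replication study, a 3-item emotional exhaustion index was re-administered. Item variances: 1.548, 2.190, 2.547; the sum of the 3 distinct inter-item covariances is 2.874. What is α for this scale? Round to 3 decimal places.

α = 0.717

Σσᵢ² = 1.548 + 2.190 + 2.547 = 6.285
Sum of distinct covariances = 2.874
Var(T) = Σσᵢ² + 2·Σcov = 6.285 + 2 × 2.874 = 12.033
α = (3/2)·(1 − 6.285/12.033) = 0.717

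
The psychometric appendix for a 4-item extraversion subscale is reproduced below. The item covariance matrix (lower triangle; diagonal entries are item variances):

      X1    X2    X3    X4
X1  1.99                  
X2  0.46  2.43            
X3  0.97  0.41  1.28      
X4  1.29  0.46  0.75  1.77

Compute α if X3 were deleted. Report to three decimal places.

α = 0.625

Remaining items: X1, X2, X4 (k = 3).
Σσ²ᵢ = 1.99 + 2.43 + 1.77 = 6.19
σ²_T = 6.19 + 2 × 2.21 = 10.61
α (item deleted) = (3/2)·(1 − 6.19/10.61) = 0.625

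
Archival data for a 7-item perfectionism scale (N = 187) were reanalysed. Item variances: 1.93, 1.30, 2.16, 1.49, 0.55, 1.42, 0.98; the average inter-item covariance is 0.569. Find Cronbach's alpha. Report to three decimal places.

ΣVar(i) = 1.93 + 1.30 + 2.16 + 1.49 + 0.55 + 1.42 + 0.98 = 9.83
Sum of the 21 distinct covariances = 21 × 0.569 = 11.949
total variance = ΣVar(i) + 2·Σcov = 9.83 + 2 × 11.949 = 33.728
α = (7/6)·(1 − 9.83/33.728) = 0.827

α = 0.827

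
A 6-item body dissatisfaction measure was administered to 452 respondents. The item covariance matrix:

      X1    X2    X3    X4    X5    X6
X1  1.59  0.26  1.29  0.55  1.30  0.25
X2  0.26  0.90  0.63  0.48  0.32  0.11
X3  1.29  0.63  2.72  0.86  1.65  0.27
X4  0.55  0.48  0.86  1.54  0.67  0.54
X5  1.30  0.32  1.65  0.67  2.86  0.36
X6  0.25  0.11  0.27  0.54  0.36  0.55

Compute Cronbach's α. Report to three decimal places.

Σσᵢ² = 1.59 + 0.90 + 2.72 + 1.54 + 2.86 + 0.55 = 10.16
Sum of the distinct covariances = 9.54
total variance = 10.16 + 2 × 9.54 = 29.24
α = (k/(k−1))·(1 − Σσᵢ²/total variance) = (6/5)·(1 − 10.16/29.24) = 0.783

α = 0.783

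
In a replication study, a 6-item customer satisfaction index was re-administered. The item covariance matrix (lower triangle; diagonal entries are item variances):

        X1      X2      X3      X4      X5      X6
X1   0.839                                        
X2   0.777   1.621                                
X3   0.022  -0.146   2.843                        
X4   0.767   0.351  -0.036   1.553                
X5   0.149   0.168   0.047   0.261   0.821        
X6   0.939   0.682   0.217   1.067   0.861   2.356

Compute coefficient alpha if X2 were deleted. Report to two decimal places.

α = 0.63

Remaining items: X1, X3, X4, X5, X6 (k = 5).
Σσᵢ² = 0.839 + 2.843 + 1.553 + 0.821 + 2.356 = 8.412
Var(T) = 8.412 + 2 × 4.294 = 17.000
α (item deleted) = (5/4)·(1 − 8.412/17.000) = 0.63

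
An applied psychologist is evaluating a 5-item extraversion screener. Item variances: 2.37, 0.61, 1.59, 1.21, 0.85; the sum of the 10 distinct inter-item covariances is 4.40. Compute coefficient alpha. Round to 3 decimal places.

sum of item variances = 2.37 + 0.61 + 1.59 + 1.21 + 0.85 = 6.63
Sum of distinct covariances = 4.40
Var(T) = sum of item variances + 2·Σcov = 6.63 + 2 × 4.40 = 15.43
α = (5/4)·(1 − 6.63/15.43) = 0.713

α = 0.713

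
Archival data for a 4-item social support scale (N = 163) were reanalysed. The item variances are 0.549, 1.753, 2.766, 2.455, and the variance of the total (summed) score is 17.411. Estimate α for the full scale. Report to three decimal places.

α = 0.757

Σσᵢ² = 0.549 + 1.753 + 2.766 + 2.455 = 7.523
α = (k/(k−1))·(1 − Σσᵢ²/Var(T)) = (4/3)·(1 − 7.523/17.411) = 0.757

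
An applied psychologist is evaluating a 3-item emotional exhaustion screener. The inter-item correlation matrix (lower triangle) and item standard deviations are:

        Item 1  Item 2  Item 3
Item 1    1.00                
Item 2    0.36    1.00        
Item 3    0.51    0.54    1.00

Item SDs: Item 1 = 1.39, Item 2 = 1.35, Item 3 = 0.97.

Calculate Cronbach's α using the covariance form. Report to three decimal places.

Cronbach's α = 0.703

Σσ²ᵢ = 1.39² + 1.35² + 0.97² = 4.6955
Covariances σ_ij = r_ij · s_i · s_j:
  σ(Item 1,Item 2) = 0.36 × 1.39 × 1.35 = 0.6755
  σ(Item 1,Item 3) = 0.51 × 1.39 × 0.97 = 0.6876
  σ(Item 2,Item 3) = 0.54 × 1.35 × 0.97 = 0.7071
σ²_T = Σσ²ᵢ + 2·Σσ_ij = 4.6955 + 2 × 2.0702 = 8.8359
α = (3/2)·(1 − 4.6955/8.8359) = 0.703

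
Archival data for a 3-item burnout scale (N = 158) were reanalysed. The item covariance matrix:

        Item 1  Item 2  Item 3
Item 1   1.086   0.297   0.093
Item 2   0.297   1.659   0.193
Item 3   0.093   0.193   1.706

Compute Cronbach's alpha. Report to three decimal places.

ΣVar(i) = 1.086 + 1.659 + 1.706 = 4.451
Σ_{i<j} σ_ij = 0.583
total variance = 4.451 + 2 × 0.583 = 5.617
α = (k/(k−1))·(1 − ΣVar(i)/total variance) = (3/2)·(1 − 4.451/5.617) = 0.311

α = 0.311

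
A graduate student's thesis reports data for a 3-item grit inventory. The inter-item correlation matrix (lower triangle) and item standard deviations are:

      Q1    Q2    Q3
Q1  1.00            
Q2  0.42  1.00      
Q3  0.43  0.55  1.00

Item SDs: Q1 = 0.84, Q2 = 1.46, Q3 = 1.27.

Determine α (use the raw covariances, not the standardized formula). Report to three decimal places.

α = 0.709

Σσ²ᵢ = 0.84² + 1.46² + 1.27² = 4.4501
Covariances σ_ij = r_ij · s_i · s_j:
  σ(Q1,Q2) = 0.42 × 0.84 × 1.46 = 0.5151
  σ(Q1,Q3) = 0.43 × 0.84 × 1.27 = 0.4587
  σ(Q2,Q3) = 0.55 × 1.46 × 1.27 = 1.0198
σ²_T = Σσ²ᵢ + 2·Σσ_ij = 4.4501 + 2 × 1.9936 = 8.4373
α = (3/2)·(1 − 4.4501/8.4373) = 0.709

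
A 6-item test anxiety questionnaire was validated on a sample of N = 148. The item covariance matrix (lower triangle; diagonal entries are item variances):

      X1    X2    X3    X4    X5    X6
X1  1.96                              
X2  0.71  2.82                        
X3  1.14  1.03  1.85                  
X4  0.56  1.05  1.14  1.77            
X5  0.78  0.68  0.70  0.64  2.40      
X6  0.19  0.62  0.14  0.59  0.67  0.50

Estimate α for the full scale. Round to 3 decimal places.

sum of item variances = 1.96 + 2.82 + 1.85 + 1.77 + 2.40 + 0.50 = 11.30
Σ_{i<j} σ_ij = 10.64
total variance = 11.30 + 2 × 10.64 = 32.58
α = (k/(k−1))·(1 − sum of item variances/total variance) = (6/5)·(1 − 11.30/32.58) = 0.784

α = 0.784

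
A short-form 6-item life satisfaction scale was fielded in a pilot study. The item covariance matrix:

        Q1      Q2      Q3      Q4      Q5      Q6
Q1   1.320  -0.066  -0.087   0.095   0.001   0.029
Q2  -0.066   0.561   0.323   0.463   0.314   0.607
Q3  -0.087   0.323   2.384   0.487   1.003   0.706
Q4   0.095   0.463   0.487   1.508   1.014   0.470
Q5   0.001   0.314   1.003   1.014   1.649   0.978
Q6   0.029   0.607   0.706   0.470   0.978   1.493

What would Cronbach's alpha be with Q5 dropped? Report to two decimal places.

Cronbach's alpha = 0.57

Remaining items: Q1, Q2, Q3, Q4, Q6 (k = 5).
ΣVar(i) = 1.320 + 0.561 + 2.384 + 1.508 + 1.493 = 7.266
total variance = 7.266 + 2 × 3.027 = 13.320
α (item deleted) = (5/4)·(1 − 7.266/13.320) = 0.57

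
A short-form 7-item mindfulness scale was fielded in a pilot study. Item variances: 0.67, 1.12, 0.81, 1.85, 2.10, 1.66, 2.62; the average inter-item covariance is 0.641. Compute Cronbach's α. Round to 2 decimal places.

Cronbach's α = 0.83

Σσᵢ² = 0.67 + 1.12 + 0.81 + 1.85 + 2.10 + 1.66 + 2.62 = 10.83
Sum of the 21 distinct covariances = 21 × 0.641 = 13.461
total variance = Σσᵢ² + 2·Σcov = 10.83 + 2 × 13.461 = 37.752
α = (7/6)·(1 − 10.83/37.752) = 0.83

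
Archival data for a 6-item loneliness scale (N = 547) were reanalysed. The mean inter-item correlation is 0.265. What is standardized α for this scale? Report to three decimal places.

Standardized α = k·r̄ / (1 + (k−1)·r̄) = 6 × 0.265 / (1 + 5 × 0.265)
  = 1.5900 / 2.3250 = 0.684

α = 0.684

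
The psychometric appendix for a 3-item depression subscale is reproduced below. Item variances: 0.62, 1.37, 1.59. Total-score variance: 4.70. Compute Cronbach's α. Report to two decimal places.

α = 0.36

ΣVar(i) = 0.62 + 1.37 + 1.59 = 3.58
α = (k/(k−1))·(1 − ΣVar(i)/σ²_T) = (3/2)·(1 − 3.58/4.70) = 0.36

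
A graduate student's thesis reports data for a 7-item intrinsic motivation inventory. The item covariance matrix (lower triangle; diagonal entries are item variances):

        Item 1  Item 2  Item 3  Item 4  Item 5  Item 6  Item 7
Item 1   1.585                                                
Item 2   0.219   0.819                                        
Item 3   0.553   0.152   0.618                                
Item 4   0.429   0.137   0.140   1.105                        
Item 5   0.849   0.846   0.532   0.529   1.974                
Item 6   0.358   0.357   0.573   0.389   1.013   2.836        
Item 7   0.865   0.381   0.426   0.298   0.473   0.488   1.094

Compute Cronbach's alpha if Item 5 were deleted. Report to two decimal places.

α = 0.71

Remaining items: Item 1, Item 2, Item 3, Item 4, Item 6, Item 7 (k = 6).
Σσ²ᵢ = 1.585 + 0.819 + 0.618 + 1.105 + 2.836 + 1.094 = 8.057
Var(T) = 8.057 + 2 × 5.765 = 19.587
α (item deleted) = (6/5)·(1 − 8.057/19.587) = 0.71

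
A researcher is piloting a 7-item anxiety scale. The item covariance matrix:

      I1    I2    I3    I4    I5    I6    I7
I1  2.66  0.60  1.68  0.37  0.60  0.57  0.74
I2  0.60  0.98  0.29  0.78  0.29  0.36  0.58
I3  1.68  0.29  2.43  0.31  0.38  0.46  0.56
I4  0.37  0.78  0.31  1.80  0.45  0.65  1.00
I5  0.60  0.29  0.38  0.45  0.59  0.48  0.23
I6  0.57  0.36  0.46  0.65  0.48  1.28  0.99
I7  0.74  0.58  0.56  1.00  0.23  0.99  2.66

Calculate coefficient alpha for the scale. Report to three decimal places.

α = 0.777

sum of item variances = 2.66 + 0.98 + 2.43 + 1.80 + 0.59 + 1.28 + 2.66 = 12.40
Σ_{i<j} σ_ij = 12.37
σ²_T = 12.40 + 2 × 12.37 = 37.14
α = (k/(k−1))·(1 − sum of item variances/σ²_T) = (7/6)·(1 − 12.40/37.14) = 0.777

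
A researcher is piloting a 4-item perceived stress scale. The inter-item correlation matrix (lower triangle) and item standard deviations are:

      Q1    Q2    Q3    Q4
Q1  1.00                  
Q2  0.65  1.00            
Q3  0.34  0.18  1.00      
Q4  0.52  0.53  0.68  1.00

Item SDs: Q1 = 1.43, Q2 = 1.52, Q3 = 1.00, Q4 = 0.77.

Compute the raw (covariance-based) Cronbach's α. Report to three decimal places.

Σσ²ᵢ = 1.43² + 1.52² + 1.00² + 0.77² = 5.9482
Covariances σ_ij = r_ij · s_i · s_j:
  σ(Q1,Q2) = 0.65 × 1.43 × 1.52 = 1.4128
  σ(Q1,Q3) = 0.34 × 1.43 × 1.00 = 0.4862
  σ(Q1,Q4) = 0.52 × 1.43 × 0.77 = 0.5726
  σ(Q2,Q3) = 0.18 × 1.52 × 1.00 = 0.2736
  σ(Q2,Q4) = 0.53 × 1.52 × 0.77 = 0.6203
  σ(Q3,Q4) = 0.68 × 1.00 × 0.77 = 0.5236
σ²_T = Σσ²ᵢ + 2·Σσ_ij = 5.9482 + 2 × 3.8891 = 13.7264
α = (4/3)·(1 − 5.9482/13.7264) = 0.756

α = 0.756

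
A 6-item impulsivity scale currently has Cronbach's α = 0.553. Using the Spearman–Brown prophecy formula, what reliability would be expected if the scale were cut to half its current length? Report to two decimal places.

predicted reliability = 0.38

Length factor m = 1/2
α' = m·α / (1 − (1−m)·α)
   = 1/2 × 0.553 / (1 − (1 − 1/2) × 0.553)
   = 0.2765 / 0.7235 = 0.38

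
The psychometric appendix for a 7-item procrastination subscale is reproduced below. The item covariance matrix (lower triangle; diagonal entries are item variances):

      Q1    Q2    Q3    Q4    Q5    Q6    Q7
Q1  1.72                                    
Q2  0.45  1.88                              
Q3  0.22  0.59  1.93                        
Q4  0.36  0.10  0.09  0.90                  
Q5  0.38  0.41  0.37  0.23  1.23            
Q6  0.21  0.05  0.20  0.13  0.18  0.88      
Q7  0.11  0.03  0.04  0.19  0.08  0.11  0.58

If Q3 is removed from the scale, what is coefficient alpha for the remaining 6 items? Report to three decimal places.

Remaining items: Q1, Q2, Q4, Q5, Q6, Q7 (k = 6).
Σσ²ᵢ = 1.72 + 1.88 + 0.90 + 1.23 + 0.88 + 0.58 = 7.19
total variance = 7.19 + 2 × 3.02 = 13.23
α (item deleted) = (6/5)·(1 − 7.19/13.23) = 0.548

coefficient alpha = 0.548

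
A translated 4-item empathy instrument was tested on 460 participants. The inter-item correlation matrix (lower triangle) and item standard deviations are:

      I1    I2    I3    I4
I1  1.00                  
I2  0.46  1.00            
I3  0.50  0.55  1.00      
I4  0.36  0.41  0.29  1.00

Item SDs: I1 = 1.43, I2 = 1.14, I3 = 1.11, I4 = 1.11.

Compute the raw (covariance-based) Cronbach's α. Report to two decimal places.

Σσ²ᵢ = 1.43² + 1.14² + 1.11² + 1.11² = 5.8087
Covariances σ_ij = r_ij · s_i · s_j:
  σ(I1,I2) = 0.46 × 1.43 × 1.14 = 0.7499
  σ(I1,I3) = 0.50 × 1.43 × 1.11 = 0.7937
  σ(I1,I4) = 0.36 × 1.43 × 1.11 = 0.5714
  σ(I2,I3) = 0.55 × 1.14 × 1.11 = 0.6960
  σ(I2,I4) = 0.41 × 1.14 × 1.11 = 0.5188
  σ(I3,I4) = 0.29 × 1.11 × 1.11 = 0.3573
σ²_T = Σσ²ᵢ + 2·Σσ_ij = 5.8087 + 2 × 3.6871 = 13.1829
α = (4/3)·(1 − 5.8087/13.1829) = 0.75

α = 0.75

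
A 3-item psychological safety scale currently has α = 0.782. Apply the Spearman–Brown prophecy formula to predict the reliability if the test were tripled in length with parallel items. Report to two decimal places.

predicted reliability = 0.91

Length factor m = 3
α' = m·α / (1 + (m−1)·α)
   = 3 × 0.782 / (1 + (3 − 1) × 0.782)
   = 2.3460 / 2.5640 = 0.91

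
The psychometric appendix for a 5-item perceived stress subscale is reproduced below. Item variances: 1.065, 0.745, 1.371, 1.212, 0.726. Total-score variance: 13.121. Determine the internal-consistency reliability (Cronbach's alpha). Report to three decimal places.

sum of item variances = 1.065 + 0.745 + 1.371 + 1.212 + 0.726 = 5.119
α = (k/(k−1))·(1 − sum of item variances/total variance) = (5/4)·(1 − 5.119/13.121) = 0.762

α = 0.762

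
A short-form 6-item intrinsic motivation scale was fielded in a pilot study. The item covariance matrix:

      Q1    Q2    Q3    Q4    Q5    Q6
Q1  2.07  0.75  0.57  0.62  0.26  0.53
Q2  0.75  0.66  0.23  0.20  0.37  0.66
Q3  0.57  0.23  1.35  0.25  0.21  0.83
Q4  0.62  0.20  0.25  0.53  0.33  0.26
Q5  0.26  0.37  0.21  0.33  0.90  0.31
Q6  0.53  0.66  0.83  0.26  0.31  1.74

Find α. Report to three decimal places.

ΣVar(i) = 2.07 + 0.66 + 1.35 + 0.53 + 0.90 + 1.74 = 7.25
Sum of the distinct covariances = 6.38
σ²_T = 7.25 + 2 × 6.38 = 20.01
α = (k/(k−1))·(1 − ΣVar(i)/σ²_T) = (6/5)·(1 − 7.25/20.01) = 0.765

α = 0.765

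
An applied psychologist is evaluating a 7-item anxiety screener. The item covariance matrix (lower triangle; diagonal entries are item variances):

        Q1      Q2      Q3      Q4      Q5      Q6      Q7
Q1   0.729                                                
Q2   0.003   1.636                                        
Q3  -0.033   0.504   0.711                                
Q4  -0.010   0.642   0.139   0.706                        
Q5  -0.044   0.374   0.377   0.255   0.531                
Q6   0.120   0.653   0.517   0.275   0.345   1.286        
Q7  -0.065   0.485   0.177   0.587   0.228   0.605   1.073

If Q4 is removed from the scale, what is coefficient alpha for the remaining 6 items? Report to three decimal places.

Remaining items: Q1, Q2, Q3, Q5, Q6, Q7 (k = 6).
Σσᵢ² = 0.729 + 1.636 + 0.711 + 0.531 + 1.286 + 1.073 = 5.966
total variance = 5.966 + 2 × 4.246 = 14.458
α (item deleted) = (6/5)·(1 − 5.966/14.458) = 0.705

coefficient alpha = 0.705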